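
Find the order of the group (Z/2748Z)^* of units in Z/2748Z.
(Z/2748Z)^* consists of the classes a with gcd(a, 2748) = 1, so its order is φ(2748). φ is multiplicative, with φ(p^e) = p^e − p^(e−1). Factorise 2748 = 2^2 · 3 · 229. Then
  φ(2748) = (2^2 − 2^1) · (3 − 1) · (229 − 1) = 2 · 2 · 228 = 912.
Thus |(Z/2748Z)^*| = 912.

Final answer: |(Z/2748Z)^*| = 912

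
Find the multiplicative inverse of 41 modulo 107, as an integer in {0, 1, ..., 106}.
Apply the extended Euclidean algorithm to (107, 41), tracking rows (r, s, t) with s·107 + t·41 = r. Each division r_prev = q·r_cur + r_new produces the new row as (previous row) − q·(current row):
  row A: (107, 1, 0)   [1·107 + 0·41 = 107]
  row B: (41, 0, 1)   [0·107 + 1·41 = 41]
  107 = 2·41 + 25   → row C = row A − 2·row B = (25, 1, −2)   [check: 1·107 − 2·41 = 25]
  41 = 1·25 + 16   → row D = row B − 1·row C = (16, −1, 3)   [check: −1·107 + 3·41 = 16]
  25 = 1·16 + 9   → row E = row C − 1·row D = (9, 2, −5)   [check: 2·107 − 5·41 = 9]
  16 = 1·9 + 7   → row F = row D − 1·row E = (7, −3, 8)   [check: −3·107 + 8·41 = 7]
  9 = 1·7 + 2   → row G = row E − 1·row F = (2, 5, −13)   [check: 5·107 − 13·41 = 2]
  7 = 3·2 + 1   → row H = row F − 3·row G = (1, −18, 47)   [check: −18·107 + 47·41 = 1]
  2 = 2·1 + 0   → remainder 0, stop. gcd = 1 (last nonzero row H).
The gcd is 1, so 41 is invertible mod 107. The last nonzero row gives −18·107 + 47·41 = 1, so t = 47. So 41^(−1) ≡ 47 (mod 107). Verify: 41 · 47 = 1927 ≡ 1 (mod 107). ✓

Final answer: 41^(−1) ≡ 47 (mod 107)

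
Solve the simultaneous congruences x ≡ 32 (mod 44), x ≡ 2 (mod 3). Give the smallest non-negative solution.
x ≡ 32 (mod 132); the representative in [0, 132) is 32

The moduli 44, 3 are pairwise coprime, so by the CRT there is a unique solution mod 44·3 = 132.
Solve by successive substitution. Start with x ≡ 32 (mod 44).
  Combine with x ≡ 2 (mod 3): write x = 32 + 44·t and require 32 + 44·t ≡ 2 (mod 3), i.e. 44·t ≡ 2 − 32 ≡ 0 (mod 3). Since 44^(−1) ≡ 2 (mod 3) (44 ≡ 2 (mod 3)), t ≡ 2·0 ≡ 0 (mod 3). So x ≡ 32 + 44·0 = 32 (mod 132).
Unique solution in [0, 132): x = 32.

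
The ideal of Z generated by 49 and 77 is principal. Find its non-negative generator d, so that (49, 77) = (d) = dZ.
In the PID Z, (a, b) is generated by gcd(a, b). Compute gcd(77, 49) with the extended Euclidean algorithm, tracking rows (r, s, t) with s·77 + t·49 = r:
  row A: (77, 1, 0)   [1·77 + 0·49 = 77]
  row B: (49, 0, 1)   [0·77 + 1·49 = 49]
  77 = 1·49 + 28   → row C = row A − 1·row B = (28, 1, −1)   [check: 1·77 − 1·49 = 28]
  49 = 1·28 + 21   → row D = row B − 1·row C = (21, −1, 2)   [check: −1·77 + 2·49 = 21]
  28 = 1·21 + 7   → row E = row C − 1·row D = (7, 2, −3)   [check: 2·77 − 3·49 = 7]
  21 = 3·7 + 0   → remainder 0, stop. gcd = 7 (last nonzero row E).
So gcd(49, 77) = 7, with Bézout identity 2·77 − 3·49 = 7. Containment (⊇): the Bézout identity exhibits 7 as an element of (49, 77), giving (7) ⊆ (49, 77). Containment (⊆): since 7 | 49 and 7 | 77 (49 = 7·7, 77 = 7·11), every Z-linear combination of 49 and 77 is divisible by 7, so (49, 77) ⊆ (7). Therefore (49, 77) = (7), d = 7.

Final answer: (49, 77) = (7); d = 7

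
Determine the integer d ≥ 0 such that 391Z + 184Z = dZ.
(391, 184) = (23); d = 23

In the PID Z, (a, b) is generated by gcd(a, b). Compute gcd(391, 184) with the extended Euclidean algorithm, tracking rows (r, s, t) with s·391 + t·184 = r:
  row A: (391, 1, 0)   [1·391 + 0·184 = 391]
  row B: (184, 0, 1)   [0·391 + 1·184 = 184]
  391 = 2·184 + 23   → row C = row A − 2·row B = (23, 1, −2)   [check: 1·391 − 2·184 = 23]
  184 = 8·23 + 0   → remainder 0, stop. gcd = 23 (last nonzero row C).
So gcd(391, 184) = 23, with Bézout identity 1·391 − 2·184 = 23. Containment (⊇): the Bézout identity exhibits 23 as an element of (391, 184), giving (23) ⊆ (391, 184). Containment (⊆): since 23 | 391 and 23 | 184 (391 = 23·17, 184 = 23·8), every Z-linear combination of 391 and 184 is divisible by 23, so (391, 184) ⊆ (23). Therefore (391, 184) = (23), d = 23.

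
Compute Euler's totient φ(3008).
φ(3008) = 1472

φ is multiplicative, with φ(p^e) = p^e − p^(e−1). Factorise 3008 = 2^6 · 47. Then
  φ(3008) = (2^6 − 2^5) · (47 − 1) = 32 · 46 = 1472.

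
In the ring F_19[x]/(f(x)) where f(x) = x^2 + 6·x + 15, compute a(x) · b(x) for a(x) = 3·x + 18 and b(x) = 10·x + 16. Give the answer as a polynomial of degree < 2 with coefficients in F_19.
a · b ≡ 10·x + 9 (mod f(x))

Multiply as integer polynomials: a · b = 30·x^2 + 228·x + 288. Reducing coefficients mod 19: a · b ≡ 11·x^2 + 3. Now divide by f(x) = x^2 + 6·x + 15 in F_19[x], eliminating the leading term at each step:
  leading term 11·x^2: subtract (11)·f(x) = 11·x^2 + 9·x + 13, leaving 10·x + 9 (coefficients mod 19)
The degree is now < 2, so this is the remainder. Hence a · b ≡ 10·x + 9 in F_19[x]/(f).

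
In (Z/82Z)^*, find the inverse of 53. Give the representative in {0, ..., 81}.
53^(−1) ≡ 65 (mod 82)

Apply the extended Euclidean algorithm to (82, 53), tracking rows (r, s, t) with s·82 + t·53 = r. Each division r_prev = q·r_cur + r_new produces the new row as (previous row) − q·(current row):
  row A: (82, 1, 0)   [1·82 + 0·53 = 82]
  row B: (53, 0, 1)   [0·82 + 1·53 = 53]
  82 = 1·53 + 29   → row C = row A − 1·row B = (29, 1, −1)   [check: 1·82 − 1·53 = 29]
  53 = 1·29 + 24   → row D = row B − 1·row C = (24, −1, 2)   [check: −1·82 + 2·53 = 24]
  29 = 1·24 + 5   → row E = row C − 1·row D = (5, 2, −3)   [check: 2·82 − 3·53 = 5]
  24 = 4·5 + 4   → row F = row D − 4·row E = (4, −9, 14)   [check: −9·82 + 14·53 = 4]
  5 = 1·4 + 1   → row G = row E − 1·row F = (1, 11, −17)   [check: 11·82 − 17·53 = 1]
  4 = 4·1 + 0   → remainder 0, stop. gcd = 1 (last nonzero row G).
The gcd is 1, so 53 is invertible mod 82. The last nonzero row gives 11·82 − 17·53 = 1, so t = −17. So 53^(−1) ≡ −17 ≡ 65 (mod 82). Verify: 53 · 65 = 3445 ≡ 1 (mod 82). ✓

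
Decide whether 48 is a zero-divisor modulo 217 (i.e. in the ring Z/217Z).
NO

gcd(48, 217) = 1, so 48 is a unit in Z/217Z (it has a multiplicative inverse). A unit cannot be a zero-divisor: if 48·b ≡ 0 then multiplying both sides by 48^(−1) gives b ≡ 0. So 48 is not a zero-divisor.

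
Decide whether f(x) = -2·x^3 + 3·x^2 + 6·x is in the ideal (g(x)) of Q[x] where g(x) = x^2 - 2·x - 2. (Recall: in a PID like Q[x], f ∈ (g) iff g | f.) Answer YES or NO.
In Q[x] the ideal (g) consists of all multiples of g, so f ∈ (g) iff g | f, i.e. iff the remainder of f on division by g is 0. Divide f by g (g is monic, so eliminate the leading term of the running remainder at each step):
  leading term -2·x^3: subtract (-2·x)·g(x) = -2·x^3 + 4·x^2 + 4·x, leaving -x^2 + 2·x
  leading term -x^2: subtract (-1)·g(x) = -x^2 + 2·x + 2, leaving -2
The remainder r(x) = -2 ≠ 0 (and deg r < deg g), so g ∤ f, i.e. f ∉ (g).

Final answer: NO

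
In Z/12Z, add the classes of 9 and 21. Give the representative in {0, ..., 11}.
6

Reduce the summands first: 21 ≡ 9 (mod 12), so 9 + 21 ≡ 9 + 9 (mod 12). 9 + 9 = 18; 18 = 1·12 + 6, so (9 + 21) mod 12 = 6.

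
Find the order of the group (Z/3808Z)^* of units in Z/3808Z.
|(Z/3808Z)^*| = 1536

(Z/3808Z)^* consists of the classes a with gcd(a, 3808) = 1, so its order is φ(3808). φ is multiplicative, with φ(p^e) = p^e − p^(e−1). Factorise 3808 = 2^5 · 7 · 17. Then
  φ(3808) = (2^5 − 2^4) · (7 − 1) · (17 − 1) = 16 · 6 · 16 = 1536.
Thus |(Z/3808Z)^*| = 1536.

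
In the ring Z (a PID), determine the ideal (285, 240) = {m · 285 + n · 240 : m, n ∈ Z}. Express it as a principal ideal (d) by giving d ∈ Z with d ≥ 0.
In the PID Z, (a, b) is generated by gcd(a, b). Compute gcd(285, 240) with the extended Euclidean algorithm, tracking rows (r, s, t) with s·285 + t·240 = r:
  row A: (285, 1, 0)   [1·285 + 0·240 = 285]
  row B: (240, 0, 1)   [0·285 + 1·240 = 240]
  285 = 1·240 + 45   → row C = row A − 1·row B = (45, 1, −1)   [check: 1·285 − 1·240 = 45]
  240 = 5·45 + 15   → row D = row B − 5·row C = (15, −5, 6)   [check: −5·285 + 6·240 = 15]
  45 = 3·15 + 0   → remainder 0, stop. gcd = 15 (last nonzero row D).
So gcd(285, 240) = 15, with Bézout identity −5·285 + 6·240 = 15. Containment (⊇): the Bézout identity exhibits 15 as an element of (285, 240), giving (15) ⊆ (285, 240). Containment (⊆): since 15 | 285 and 15 | 240 (285 = 15·19, 240 = 15·16), every Z-linear combination of 285 and 240 is divisible by 15, so (285, 240) ⊆ (15). Therefore (285, 240) = (15), d = 15.

Final answer: (285, 240) = (15); d = 15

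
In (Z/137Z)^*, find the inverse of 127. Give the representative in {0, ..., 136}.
Apply the extended Euclidean algorithm to (137, 127), tracking rows (r, s, t) with s·137 + t·127 = r. Each division r_prev = q·r_cur + r_new produces the new row as (previous row) − q·(current row):
  row A: (137, 1, 0)   [1·137 + 0·127 = 137]
  row B: (127, 0, 1)   [0·137 + 1·127 = 127]
  137 = 1·127 + 10   → row C = row A − 1·row B = (10, 1, −1)   [check: 1·137 − 1·127 = 10]
  127 = 12·10 + 7   → row D = row B − 12·row C = (7, −12, 13)   [check: −12·137 + 13·127 = 7]
  10 = 1·7 + 3   → row E = row C − 1·row D = (3, 13, −14)   [check: 13·137 − 14·127 = 3]
  7 = 2·3 + 1   → row F = row D − 2·row E = (1, −38, 41)   [check: −38·137 + 41·127 = 1]
  3 = 3·1 + 0   → remainder 0, stop. gcd = 1 (last nonzero row F).
The gcd is 1, so 127 is invertible mod 137. The last nonzero row gives −38·137 + 41·127 = 1, so t = 41. So 127^(−1) ≡ 41 (mod 137). Verify: 127 · 41 = 5207 ≡ 1 (mod 137). ✓

Final answer: 127^(−1) ≡ 41 (mod 137)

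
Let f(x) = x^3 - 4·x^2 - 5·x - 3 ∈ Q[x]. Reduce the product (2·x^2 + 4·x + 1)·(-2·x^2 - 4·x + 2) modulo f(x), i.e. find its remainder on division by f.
First multiply in Q[x] without reducing: a · b = -4·x^4 - 16·x^3 - 14·x^2 + 4·x + 2. Now divide by f(x) = x^3 - 4·x^2 - 5·x - 3, eliminating the leading term at each step:
  leading term -4·x^4: subtract (-4·x)·f(x) = -4·x^4 + 16·x^3 + 20·x^2 + 12·x, leaving -32·x^3 - 34·x^2 - 8·x + 2
  leading term -32·x^3: subtract (-32)·f(x) = -32·x^3 + 128·x^2 + 160·x + 96, leaving -162·x^2 - 168·x - 94
The degree is now < 3, so this is the remainder. Hence a · b ≡ -162·x^2 - 168·x - 94 in Q[x]/(f).

Final answer: a · b ≡ -162·x^2 - 168·x - 94 (mod f(x))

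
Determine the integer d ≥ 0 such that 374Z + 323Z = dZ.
(374, 323) = (17); d = 17

In the PID Z, (a, b) is generated by gcd(a, b). Compute gcd(374, 323) with the extended Euclidean algorithm, tracking rows (r, s, t) with s·374 + t·323 = r:
  row A: (374, 1, 0)   [1·374 + 0·323 = 374]
  row B: (323, 0, 1)   [0·374 + 1·323 = 323]
  374 = 1·323 + 51   → row C = row A − 1·row B = (51, 1, −1)   [check: 1·374 − 1·323 = 51]
  323 = 6·51 + 17   → row D = row B − 6·row C = (17, −6, 7)   [check: −6·374 + 7·323 = 17]
  51 = 3·17 + 0   → remainder 0, stop. gcd = 17 (last nonzero row D).
So gcd(374, 323) = 17, with Bézout identity −6·374 + 7·323 = 17. Containment (⊇): the Bézout identity exhibits 17 as an element of (374, 323), giving (17) ⊆ (374, 323). Containment (⊆): since 17 | 374 and 17 | 323 (374 = 17·22, 323 = 17·19), every Z-linear combination of 374 and 323 is divisible by 17, so (374, 323) ⊆ (17). Therefore (374, 323) = (17), d = 17.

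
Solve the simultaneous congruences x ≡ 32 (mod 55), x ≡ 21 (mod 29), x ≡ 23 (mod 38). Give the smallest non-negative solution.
The moduli 55, 29, 38 are pairwise coprime, so by the CRT there is a unique solution mod 55·29·38 = 60610.
Solve by successive substitution. Start with x ≡ 32 (mod 55).
  Combine with x ≡ 21 (mod 29): write x = 32 + 55·t and require 32 + 55·t ≡ 21 (mod 29), i.e. 55·t ≡ 21 − 32 ≡ 18 (mod 29). Since 55^(−1) ≡ 19 (mod 29) (55 ≡ 26 (mod 29)), t ≡ 19·18 ≡ 23 (mod 29). So x ≡ 32 + 55·23 = 1297 (mod 1595).
  Combine with x ≡ 23 (mod 38): write x = 1297 + 1595·t and require 1297 + 1595·t ≡ 23 (mod 38), i.e. 1595·t ≡ 23 − 1297 ≡ 18 (mod 38). Since 1595^(−1) ≡ 37 (mod 38) (1595 ≡ 37 (mod 38)), t ≡ 37·18 ≡ 20 (mod 38). So x ≡ 1297 + 1595·20 = 33197 (mod 60610).
Unique solution in [0, 60610): x = 33197.

Final answer: x ≡ 33197 (mod 60610); the representative in [0, 60610) is 33197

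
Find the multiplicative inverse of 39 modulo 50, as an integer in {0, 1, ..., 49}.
Apply the extended Euclidean algorithm to (50, 39), tracking rows (r, s, t) with s·50 + t·39 = r. Each division r_prev = q·r_cur + r_new produces the new row as (previous row) − q·(current row):
  row A: (50, 1, 0)   [1·50 + 0·39 = 50]
  row B: (39, 0, 1)   [0·50 + 1·39 = 39]
  50 = 1·39 + 11   → row C = row A − 1·row B = (11, 1, −1)   [check: 1·50 − 1·39 = 11]
  39 = 3·11 + 6   → row D = row B − 3·row C = (6, −3, 4)   [check: −3·50 + 4·39 = 6]
  11 = 1·6 + 5   → row E = row C − 1·row D = (5, 4, −5)   [check: 4·50 − 5·39 = 5]
  6 = 1·5 + 1   → row F = row D − 1·row E = (1, −7, 9)   [check: −7·50 + 9·39 = 1]
  5 = 5·1 + 0   → remainder 0, stop. gcd = 1 (last nonzero row F).
The gcd is 1, so 39 is invertible mod 50. The last nonzero row gives −7·50 + 9·39 = 1, so t = 9. So 39^(−1) ≡ 9 (mod 50). Verify: 39 · 9 = 351 ≡ 1 (mod 50). ✓

Final answer: 39^(−1) ≡ 9 (mod 50)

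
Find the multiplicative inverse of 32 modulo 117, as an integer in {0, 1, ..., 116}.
Apply the extended Euclidean algorithm to (117, 32), tracking rows (r, s, t) with s·117 + t·32 = r. Each division r_prev = q·r_cur + r_new produces the new row as (previous row) − q·(current row):
  row A: (117, 1, 0)   [1·117 + 0·32 = 117]
  row B: (32, 0, 1)   [0·117 + 1·32 = 32]
  117 = 3·32 + 21   → row C = row A − 3·row B = (21, 1, −3)   [check: 1·117 − 3·32 = 21]
  32 = 1·21 + 11   → row D = row B − 1·row C = (11, −1, 4)   [check: −1·117 + 4·32 = 11]
  21 = 1·11 + 10   → row E = row C − 1·row D = (10, 2, −7)   [check: 2·117 − 7·32 = 10]
  11 = 1·10 + 1   → row F = row D − 1·row E = (1, −3, 11)   [check: −3·117 + 11·32 = 1]
  10 = 10·1 + 0   → remainder 0, stop. gcd = 1 (last nonzero row F).
The gcd is 1, so 32 is invertible mod 117. The last nonzero row gives −3·117 + 11·32 = 1, so t = 11. So 32^(−1) ≡ 11 (mod 117). Verify: 32 · 11 = 352 ≡ 1 (mod 117). ✓

Final answer: 32^(−1) ≡ 11 (mod 117)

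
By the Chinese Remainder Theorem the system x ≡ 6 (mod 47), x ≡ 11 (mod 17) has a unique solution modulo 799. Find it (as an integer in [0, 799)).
The moduli 47, 17 are pairwise coprime, so by the CRT there is a unique solution mod 47·17 = 799.
Solve by successive substitution. Start with x ≡ 6 (mod 47).
  Combine with x ≡ 11 (mod 17): write x = 6 + 47·t and require 6 + 47·t ≡ 11 (mod 17), i.e. 47·t ≡ 11 − 6 ≡ 5 (mod 17). Since 47^(−1) ≡ 4 (mod 17) (47 ≡ 13 (mod 17)), t ≡ 4·5 ≡ 3 (mod 17). So x ≡ 6 + 47·3 = 147 (mod 799).
Unique solution in [0, 799): x = 147.

Final answer: x ≡ 147 (mod 799); the representative in [0, 799) is 147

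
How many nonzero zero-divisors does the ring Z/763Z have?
Z/763Z has 114 nonzero zero-divisors

In Z/763Z each nonzero element is either a unit (gcd with 763 is 1) or a zero-divisor (gcd > 1). The number of units is φ(763): factorise 763 = 7 · 109, so φ(763) = (7 − 1) · (109 − 1) = 6 · 108 = 648. The nonzero elements number 763 − 1 = 762. Hence the nonzero zero-divisors number 762 − 648 = 114.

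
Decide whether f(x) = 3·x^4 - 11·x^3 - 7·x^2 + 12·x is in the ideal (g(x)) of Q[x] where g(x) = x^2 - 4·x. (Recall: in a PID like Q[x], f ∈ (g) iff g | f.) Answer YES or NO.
YES

In Q[x] the ideal (g) consists of all multiples of g, so f ∈ (g) iff g | f, i.e. iff the remainder of f on division by g is 0. Divide f by g (g is monic, so eliminate the leading term of the running remainder at each step):
  leading term 3·x^4: subtract (3·x^2)·g(x) = 3·x^4 - 12·x^3, leaving x^3 - 7·x^2 + 12·x
  leading term x^3: subtract (x)·g(x) = x^3 - 4·x^2, leaving -3·x^2 + 12·x
  leading term -3·x^2: subtract (-3)·g(x) = -3·x^2 + 12·x, leaving 0
The remainder is 0, so f(x) = g(x) · h(x) with h(x) = 3·x^2 + x - 3. Hence g | f, i.e. f ∈ (g).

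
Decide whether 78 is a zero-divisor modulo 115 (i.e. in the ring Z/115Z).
gcd(78, 115) = 1, so 78 is a unit in Z/115Z (it has a multiplicative inverse). A unit cannot be a zero-divisor: if 78·b ≡ 0 then multiplying both sides by 78^(−1) gives b ≡ 0. So 78 is not a zero-divisor.

Final answer: NO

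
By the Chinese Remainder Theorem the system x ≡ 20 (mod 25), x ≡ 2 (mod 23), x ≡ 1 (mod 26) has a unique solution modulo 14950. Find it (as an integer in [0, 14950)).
The moduli 25, 23, 26 are pairwise coprime, so by the CRT there is a unique solution mod 25·23·26 = 14950.
Solve by successive substitution. Start with x ≡ 20 (mod 25).
  Combine with x ≡ 2 (mod 23): write x = 20 + 25·t and require 20 + 25·t ≡ 2 (mod 23), i.e. 25·t ≡ 2 − 20 ≡ 5 (mod 23). Since 25^(−1) ≡ 12 (mod 23) (25 ≡ 2 (mod 23)), t ≡ 12·5 ≡ 14 (mod 23). So x ≡ 20 + 25·14 = 370 (mod 575).
  Combine with x ≡ 1 (mod 26): write x = 370 + 575·t and require 370 + 575·t ≡ 1 (mod 26), i.e. 575·t ≡ 1 − 370 ≡ 21 (mod 26). Since 575^(−1) ≡ 9 (mod 26) (575 ≡ 3 (mod 26)), t ≡ 9·21 ≡ 7 (mod 26). So x ≡ 370 + 575·7 = 4395 (mod 14950).
Unique solution in [0, 14950): x = 4395.

Final answer: x ≡ 4395 (mod 14950); the representative in [0, 14950) is 4395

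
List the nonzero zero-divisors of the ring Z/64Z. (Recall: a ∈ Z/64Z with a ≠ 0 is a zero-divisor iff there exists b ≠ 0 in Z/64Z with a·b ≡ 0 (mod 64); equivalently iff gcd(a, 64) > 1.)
nonzero zero-divisors of Z/64Z = {2, 4, 6, 8, 10, 12, 14, 16, 18, 20, 22, 24, 26, 28, 30, 32, 34, 36, 38, 40, 42, 44, 46, 48, 50, 52, 54, 56, 58, 60, 62}

An element a ∈ Z/64Z (with a ≠ 0) is a zero-divisor iff gcd(a, 64) > 1 (because a is a unit precisely when gcd(a, n) = 1, and in Z/nZ every nonzero, non-unit element is a zero-divisor). Scan a = 1, ..., 63 and keep those with gcd(a, 64) > 1:
  gcd(2, 64) = 2, gcd(4, 64) = 4, gcd(6, 64) = 2, gcd(8, 64) = 8, gcd(10, 64) = 2, gcd(12, 64) = 4, gcd(14, 64) = 2, gcd(16, 64) = 16, gcd(18, 64) = 2, gcd(20, 64) = 4, gcd(22, 64) = 2, gcd(24, 64) = 8, gcd(26, 64) = 2, gcd(28, 64) = 4, gcd(30, 64) = 2, gcd(32, 64) = 32, gcd(34, 64) = 2, gcd(36, 64) = 4, gcd(38, 64) = 2, gcd(40, 64) = 8, gcd(42, 64) = 2, gcd(44, 64) = 4, gcd(46, 64) = 2, gcd(48, 64) = 16, gcd(50, 64) = 2, gcd(52, 64) = 4, gcd(54, 64) = 2, gcd(56, 64) = 8, gcd(58, 64) = 2, gcd(60, 64) = 4, gcd(62, 64) = 2.
All other a ∈ {1, ..., 63} have gcd(a, 64) = 1 and are units. So the nonzero zero-divisors are exactly the 31 values of a appearing in this scan.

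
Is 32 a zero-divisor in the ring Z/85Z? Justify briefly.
NO

gcd(32, 85) = 1, so 32 is a unit in Z/85Z (it has a multiplicative inverse). A unit cannot be a zero-divisor: if 32·b ≡ 0 then multiplying both sides by 32^(−1) gives b ≡ 0. So 32 is not a zero-divisor.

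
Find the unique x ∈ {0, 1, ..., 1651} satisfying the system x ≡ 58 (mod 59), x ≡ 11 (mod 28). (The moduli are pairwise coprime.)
x ≡ 235 (mod 1652); the representative in [0, 1652) is 235

The moduli 59, 28 are pairwise coprime, so by the CRT there is a unique solution mod 59·28 = 1652.
Solve by successive substitution. Start with x ≡ 58 (mod 59).
  Combine with x ≡ 11 (mod 28): write x = 58 + 59·t and require 58 + 59·t ≡ 11 (mod 28), i.e. 59·t ≡ 11 − 58 ≡ 9 (mod 28). Since 59^(−1) ≡ 19 (mod 28) (59 ≡ 3 (mod 28)), t ≡ 19·9 ≡ 3 (mod 28). So x ≡ 58 + 59·3 = 235 (mod 1652).
Unique solution in [0, 1652): x = 235.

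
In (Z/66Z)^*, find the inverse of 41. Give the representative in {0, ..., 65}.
Apply the extended Euclidean algorithm to (66, 41), tracking rows (r, s, t) with s·66 + t·41 = r. Each division r_prev = q·r_cur + r_new produces the new row as (previous row) − q·(current row):
  row A: (66, 1, 0)   [1·66 + 0·41 = 66]
  row B: (41, 0, 1)   [0·66 + 1·41 = 41]
  66 = 1·41 + 25   → row C = row A − 1·row B = (25, 1, −1)   [check: 1·66 − 1·41 = 25]
  41 = 1·25 + 16   → row D = row B − 1·row C = (16, −1, 2)   [check: −1·66 + 2·41 = 16]
  25 = 1·16 + 9   → row E = row C − 1·row D = (9, 2, −3)   [check: 2·66 − 3·41 = 9]
  16 = 1·9 + 7   → row F = row D − 1·row E = (7, −3, 5)   [check: −3·66 + 5·41 = 7]
  9 = 1·7 + 2   → row G = row E − 1·row F = (2, 5, −8)   [check: 5·66 − 8·41 = 2]
  7 = 3·2 + 1   → row H = row F − 3·row G = (1, −18, 29)   [check: −18·66 + 29·41 = 1]
  2 = 2·1 + 0   → remainder 0, stop. gcd = 1 (last nonzero row H).
The gcd is 1, so 41 is invertible mod 66. The last nonzero row gives −18·66 + 29·41 = 1, so t = 29. So 41^(−1) ≡ 29 (mod 66). Verify: 41 · 29 = 1189 ≡ 1 (mod 66). ✓

Final answer: 41^(−1) ≡ 29 (mod 66)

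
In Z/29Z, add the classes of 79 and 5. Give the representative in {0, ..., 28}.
26

Reduce the summands first: 79 ≡ 21 (mod 29), so 79 + 5 ≡ 21 + 5 (mod 29). 21 + 5 = 26; 26 = 0·29 + 26, so (79 + 5) mod 29 = 26.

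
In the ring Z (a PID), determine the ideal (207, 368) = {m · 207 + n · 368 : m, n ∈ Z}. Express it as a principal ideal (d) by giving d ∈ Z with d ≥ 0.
In the PID Z, (a, b) is generated by gcd(a, b). Compute gcd(368, 207) with the extended Euclidean algorithm, tracking rows (r, s, t) with s·368 + t·207 = r:
  row A: (368, 1, 0)   [1·368 + 0·207 = 368]
  row B: (207, 0, 1)   [0·368 + 1·207 = 207]
  368 = 1·207 + 161   → row C = row A − 1·row B = (161, 1, −1)   [check: 1·368 − 1·207 = 161]
  207 = 1·161 + 46   → row D = row B − 1·row C = (46, −1, 2)   [check: −1·368 + 2·207 = 46]
  161 = 3·46 + 23   → row E = row C − 3·row D = (23, 4, −7)   [check: 4·368 − 7·207 = 23]
  46 = 2·23 + 0   → remainder 0, stop. gcd = 23 (last nonzero row E).
So gcd(207, 368) = 23, with Bézout identity 4·368 − 7·207 = 23. Containment (⊇): the Bézout identity exhibits 23 as an element of (207, 368), giving (23) ⊆ (207, 368). Containment (⊆): since 23 | 207 and 23 | 368 (207 = 23·9, 368 = 23·16), every Z-linear combination of 207 and 368 is divisible by 23, so (207, 368) ⊆ (23). Therefore (207, 368) = (23), d = 23.

Final answer: (207, 368) = (23); d = 23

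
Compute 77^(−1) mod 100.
Apply the extended Euclidean algorithm to (100, 77), tracking rows (r, s, t) with s·100 + t·77 = r. Each division r_prev = q·r_cur + r_new produces the new row as (previous row) − q·(current row):
  row A: (100, 1, 0)   [1·100 + 0·77 = 100]
  row B: (77, 0, 1)   [0·100 + 1·77 = 77]
  100 = 1·77 + 23   → row C = row A − 1·row B = (23, 1, −1)   [check: 1·100 − 1·77 = 23]
  77 = 3·23 + 8   → row D = row B − 3·row C = (8, −3, 4)   [check: −3·100 + 4·77 = 8]
  23 = 2·8 + 7   → row E = row C − 2·row D = (7, 7, −9)   [check: 7·100 − 9·77 = 7]
  8 = 1·7 + 1   → row F = row D − 1·row E = (1, −10, 13)   [check: −10·100 + 13·77 = 1]
  7 = 7·1 + 0   → remainder 0, stop. gcd = 1 (last nonzero row F).
The gcd is 1, so 77 is invertible mod 100. The last nonzero row gives −10·100 + 13·77 = 1, so t = 13. So 77^(−1) ≡ 13 (mod 100). Verify: 77 · 13 = 1001 ≡ 1 (mod 100). ✓

Final answer: 77^(−1) ≡ 13 (mod 100)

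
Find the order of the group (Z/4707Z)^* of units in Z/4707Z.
(Z/4707Z)^* consists of the classes a with gcd(a, 4707) = 1, so its order is φ(4707). φ is multiplicative, with φ(p^e) = p^e − p^(e−1). Factorise 4707 = 3^2 · 523. Then
  φ(4707) = (3^2 − 3^1) · (523 − 1) = 6 · 522 = 3132.
Thus |(Z/4707Z)^*| = 3132.

Final answer: |(Z/4707Z)^*| = 3132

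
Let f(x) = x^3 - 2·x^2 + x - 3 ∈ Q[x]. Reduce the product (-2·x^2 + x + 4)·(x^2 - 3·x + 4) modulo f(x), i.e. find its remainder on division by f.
First multiply in Q[x] without reducing: a · b = -2·x^4 + 7·x^3 - 7·x^2 - 8·x + 16. Now divide by f(x) = x^3 - 2·x^2 + x - 3, eliminating the leading term at each step:
  leading term -2·x^4: subtract (-2·x)·f(x) = -2·x^4 + 4·x^3 - 2·x^2 + 6·x, leaving 3·x^3 - 5·x^2 - 14·x + 16
  leading term 3·x^3: subtract (3)·f(x) = 3·x^3 - 6·x^2 + 3·x - 9, leaving x^2 - 17·x + 25
The degree is now < 3, so this is the remainder. Hence a · b ≡ x^2 - 17·x + 25 in Q[x]/(f).

Final answer: a · b ≡ x^2 - 17·x + 25 (mod f(x))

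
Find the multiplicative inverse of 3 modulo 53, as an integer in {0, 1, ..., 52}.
Apply the extended Euclidean algorithm to (53, 3), tracking rows (r, s, t) with s·53 + t·3 = r. Each division r_prev = q·r_cur + r_new produces the new row as (previous row) − q·(current row):
  row A: (53, 1, 0)   [1·53 + 0·3 = 53]
  row B: (3, 0, 1)   [0·53 + 1·3 = 3]
  53 = 17·3 + 2   → row C = row A − 17·row B = (2, 1, −17)   [check: 1·53 − 17·3 = 2]
  3 = 1·2 + 1   → row D = row B − 1·row C = (1, −1, 18)   [check: −1·53 + 18·3 = 1]
  2 = 2·1 + 0   → remainder 0, stop. gcd = 1 (last nonzero row D).
The gcd is 1, so 3 is invertible mod 53. The last nonzero row gives −1·53 + 18·3 = 1, so t = 18. So 3^(−1) ≡ 18 (mod 53). Verify: 3 · 18 = 54 ≡ 1 (mod 53). ✓

Final answer: 3^(−1) ≡ 18 (mod 53)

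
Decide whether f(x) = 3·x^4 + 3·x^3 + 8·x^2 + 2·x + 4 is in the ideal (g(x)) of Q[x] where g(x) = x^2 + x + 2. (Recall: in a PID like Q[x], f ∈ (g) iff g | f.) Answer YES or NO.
In Q[x] the ideal (g) consists of all multiples of g, so f ∈ (g) iff g | f, i.e. iff the remainder of f on division by g is 0. Divide f by g (g is monic, so eliminate the leading term of the running remainder at each step):
  leading term 3·x^4: subtract (3·x^2)·g(x) = 3·x^4 + 3·x^3 + 6·x^2, leaving 2·x^2 + 2·x + 4
  leading term 2·x^2: subtract (2)·g(x) = 2·x^2 + 2·x + 4, leaving 0
The remainder is 0, so f(x) = g(x) · h(x) with h(x) = 3·x^2 + 2. Hence g | f, i.e. f ∈ (g).

Final answer: YES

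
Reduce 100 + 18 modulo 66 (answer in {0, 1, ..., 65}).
Reduce the summands first: 100 ≡ 34 (mod 66), so 100 + 18 ≡ 34 + 18 (mod 66). 34 + 18 = 52; 52 = 0·66 + 52, so (100 + 18) mod 66 = 52.

Final answer: 52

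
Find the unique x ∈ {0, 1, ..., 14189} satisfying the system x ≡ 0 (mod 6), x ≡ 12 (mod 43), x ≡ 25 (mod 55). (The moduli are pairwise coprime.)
The moduli 6, 43, 55 are pairwise coprime, so by the CRT there is a unique solution mod 6·43·55 = 14190.
Solve by successive substitution. Start with x ≡ 0 (mod 6).
  Combine with x ≡ 12 (mod 43): write x = 6·t and require 6·t ≡ 12 (mod 43). Since 6^(−1) ≡ 36 (mod 43), t ≡ 36·12 ≡ 2 (mod 43). So x ≡ 6·2 = 12 (mod 258).
  Combine with x ≡ 25 (mod 55): write x = 12 + 258·t and require 12 + 258·t ≡ 25 (mod 55), i.e. 258·t ≡ 25 − 12 ≡ 13 (mod 55). Since 258^(−1) ≡ 42 (mod 55) (258 ≡ 38 (mod 55)), t ≡ 42·13 ≡ 51 (mod 55). So x ≡ 12 + 258·51 = 13170 (mod 14190).
Unique solution in [0, 14190): x = 13170.

Final answer: x ≡ 13170 (mod 14190); the representative in [0, 14190) is 13170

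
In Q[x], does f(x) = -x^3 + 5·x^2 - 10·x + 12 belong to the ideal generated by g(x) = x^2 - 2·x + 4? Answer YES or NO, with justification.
YES

In Q[x] the ideal (g) consists of all multiples of g, so f ∈ (g) iff g | f, i.e. iff the remainder of f on division by g is 0. Divide f by g (g is monic, so eliminate the leading term of the running remainder at each step):
  leading term -x^3: subtract (-x)·g(x) = -x^3 + 2·x^2 - 4·x, leaving 3·x^2 - 6·x + 12
  leading term 3·x^2: subtract (3)·g(x) = 3·x^2 - 6·x + 12, leaving 0
The remainder is 0, so f(x) = g(x) · h(x) with h(x) = 3 - x. Hence g | f, i.e. f ∈ (g).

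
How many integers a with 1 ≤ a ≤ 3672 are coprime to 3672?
1152

The number of a ∈ {1, ..., 3672} with gcd(a, 3672) = 1 is by definition Euler's totient φ(3672). φ is multiplicative, with φ(p^e) = p^e − p^(e−1). Factorise 3672 = 2^3 · 3^3 · 17. Then
  φ(3672) = (2^3 − 2^2) · (3^3 − 3^2) · (17 − 1) = 4 · 18 · 16 = 1152.
So there are 1152 such integers.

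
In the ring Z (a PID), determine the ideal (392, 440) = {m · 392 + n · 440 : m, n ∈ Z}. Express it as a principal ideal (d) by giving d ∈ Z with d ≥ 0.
In the PID Z, (a, b) is generated by gcd(a, b). Compute gcd(440, 392) with the extended Euclidean algorithm, tracking rows (r, s, t) with s·440 + t·392 = r:
  row A: (440, 1, 0)   [1·440 + 0·392 = 440]
  row B: (392, 0, 1)   [0·440 + 1·392 = 392]
  440 = 1·392 + 48   → row C = row A − 1·row B = (48, 1, −1)   [check: 1·440 − 1·392 = 48]
  392 = 8·48 + 8   → row D = row B − 8·row C = (8, −8, 9)   [check: −8·440 + 9·392 = 8]
  48 = 6·8 + 0   → remainder 0, stop. gcd = 8 (last nonzero row D).
So gcd(392, 440) = 8, with Bézout identity −8·440 + 9·392 = 8. Containment (⊇): the Bézout identity exhibits 8 as an element of (392, 440), giving (8) ⊆ (392, 440). Containment (⊆): since 8 | 392 and 8 | 440 (392 = 8·49, 440 = 8·55), every Z-linear combination of 392 and 440 is divisible by 8, so (392, 440) ⊆ (8). Therefore (392, 440) = (8), d = 8.

Final answer: (392, 440) = (8); d = 8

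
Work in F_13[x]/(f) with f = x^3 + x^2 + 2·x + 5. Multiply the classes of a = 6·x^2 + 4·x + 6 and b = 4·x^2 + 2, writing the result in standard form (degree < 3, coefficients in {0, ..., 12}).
a · b ≡ 9·x^2 + 8·x (mod f(x))

Multiply as integer polynomials: a · b = 24·x^4 + 16·x^3 + 36·x^2 + 8·x + 12. Reducing coefficients mod 13: a · b ≡ 11·x^4 + 3·x^3 + 10·x^2 + 8·x + 12. Now divide by f(x) = x^3 + x^2 + 2·x + 5 in F_13[x], eliminating the leading term at each step:
  leading term 11·x^4: subtract (11·x)·f(x) = 11·x^4 + 11·x^3 + 9·x^2 + 3·x, leaving 5·x^3 + x^2 + 5·x + 12 (coefficients mod 13)
  leading term 5·x^3: subtract (5)·f(x) = 5·x^3 + 5·x^2 + 10·x + 12, leaving 9·x^2 + 8·x (coefficients mod 13)
The degree is now < 3, so this is the remainder. Hence a · b ≡ 9·x^2 + 8·x in F_13[x]/(f).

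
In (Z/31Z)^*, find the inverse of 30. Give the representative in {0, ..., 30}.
Apply the extended Euclidean algorithm to (31, 30), tracking rows (r, s, t) with s·31 + t·30 = r. Each division r_prev = q·r_cur + r_new produces the new row as (previous row) − q·(current row):
  row A: (31, 1, 0)   [1·31 + 0·30 = 31]
  row B: (30, 0, 1)   [0·31 + 1·30 = 30]
  31 = 1·30 + 1   → row C = row A − 1·row B = (1, 1, −1)   [check: 1·31 − 1·30 = 1]
  30 = 30·1 + 0   → remainder 0, stop. gcd = 1 (last nonzero row C).
The gcd is 1, so 30 is invertible mod 31. The last nonzero row gives 1·31 − 1·30 = 1, so t = −1. So 30^(−1) ≡ −1 ≡ 30 (mod 31). Verify: 30 · 30 = 900 ≡ 1 (mod 31). ✓

Final answer: 30^(−1) ≡ 30 (mod 31)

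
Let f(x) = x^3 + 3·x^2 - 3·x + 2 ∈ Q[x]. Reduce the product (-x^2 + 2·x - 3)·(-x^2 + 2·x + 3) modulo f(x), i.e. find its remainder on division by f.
First multiply in Q[x] without reducing: a · b = x^4 - 4·x^3 + 4·x^2 - 9. Now divide by f(x) = x^3 + 3·x^2 - 3·x + 2, eliminating the leading term at each step:
  leading term x^4: subtract (x)·f(x) = x^4 + 3·x^3 - 3·x^2 + 2·x, leaving -7·x^3 + 7·x^2 - 2·x - 9
  leading term -7·x^3: subtract (-7)·f(x) = -7·x^3 - 21·x^2 + 21·x - 14, leaving 28·x^2 - 23·x + 5
The degree is now < 3, so this is the remainder. Hence a · b ≡ 28·x^2 - 23·x + 5 in Q[x]/(f).

Final answer: a · b ≡ 28·x^2 - 23·x + 5 (mod f(x))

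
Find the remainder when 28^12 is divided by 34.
30

Use repeated squaring. Binary(12) = 1100. Walk through the bits of the exponent 12 left-to-right: at each bit after the leading one, square the running value, then multiply by 28 if the bit is 1 (always reducing mod 34):
  bit 1 = 1 (leading): start with 28.
  bit 2 = 1: square 28^2 = 784 ≡ 2; bit is 1, so multiply 2·28 = 56 ≡ 22 (mod 34).
  bit 3 = 0: square 22^2 = 484 ≡ 8 (mod 34).
  bit 4 = 0: square 8^2 = 64 ≡ 30 (mod 34).
Final value: 28^12 ≡ 30 (mod 34).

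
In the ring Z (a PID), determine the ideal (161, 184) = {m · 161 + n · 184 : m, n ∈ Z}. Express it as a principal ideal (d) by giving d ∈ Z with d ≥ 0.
In the PID Z, (a, b) is generated by gcd(a, b). Compute gcd(184, 161) with the extended Euclidean algorithm, tracking rows (r, s, t) with s·184 + t·161 = r:
  row A: (184, 1, 0)   [1·184 + 0·161 = 184]
  row B: (161, 0, 1)   [0·184 + 1·161 = 161]
  184 = 1·161 + 23   → row C = row A − 1·row B = (23, 1, −1)   [check: 1·184 − 1·161 = 23]
  161 = 7·23 + 0   → remainder 0, stop. gcd = 23 (last nonzero row C).
So gcd(161, 184) = 23, with Bézout identity 1·184 − 1·161 = 23. Containment (⊇): the Bézout identity exhibits 23 as an element of (161, 184), giving (23) ⊆ (161, 184). Containment (⊆): since 23 | 161 and 23 | 184 (161 = 23·7, 184 = 23·8), every Z-linear combination of 161 and 184 is divisible by 23, so (161, 184) ⊆ (23). Therefore (161, 184) = (23), d = 23.

Final answer: (161, 184) = (23); d = 23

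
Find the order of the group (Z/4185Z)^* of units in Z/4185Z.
|(Z/4185Z)^*| = 2160

(Z/4185Z)^* consists of the classes a with gcd(a, 4185) = 1, so its order is φ(4185). φ is multiplicative, with φ(p^e) = p^e − p^(e−1). Factorise 4185 = 3^3 · 5 · 31. Then
  φ(4185) = (3^3 − 3^2) · (5 − 1) · (31 − 1) = 18 · 4 · 30 = 2160.
Thus |(Z/4185Z)^*| = 2160.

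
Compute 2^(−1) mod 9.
2^(−1) ≡ 5 (mod 9)

Apply the extended Euclidean algorithm to (9, 2), tracking rows (r, s, t) with s·9 + t·2 = r. Each division r_prev = q·r_cur + r_new produces the new row as (previous row) − q·(current row):
  row A: (9, 1, 0)   [1·9 + 0·2 = 9]
  row B: (2, 0, 1)   [0·9 + 1·2 = 2]
  9 = 4·2 + 1   → row C = row A − 4·row B = (1, 1, −4)   [check: 1·9 − 4·2 = 1]
  2 = 2·1 + 0   → remainder 0, stop. gcd = 1 (last nonzero row C).
The gcd is 1, so 2 is invertible mod 9. The last nonzero row gives 1·9 − 4·2 = 1, so t = −4. So 2^(−1) ≡ −4 ≡ 5 (mod 9). Verify: 2 · 5 = 10 ≡ 1 (mod 9). ✓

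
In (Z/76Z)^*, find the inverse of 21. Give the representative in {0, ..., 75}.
Apply the extended Euclidean algorithm to (76, 21), tracking rows (r, s, t) with s·76 + t·21 = r. Each division r_prev = q·r_cur + r_new produces the new row as (previous row) − q·(current row):
  row A: (76, 1, 0)   [1·76 + 0·21 = 76]
  row B: (21, 0, 1)   [0·76 + 1·21 = 21]
  76 = 3·21 + 13   → row C = row A − 3·row B = (13, 1, −3)   [check: 1·76 − 3·21 = 13]
  21 = 1·13 + 8   → row D = row B − 1·row C = (8, −1, 4)   [check: −1·76 + 4·21 = 8]
  13 = 1·8 + 5   → row E = row C − 1·row D = (5, 2, −7)   [check: 2·76 − 7·21 = 5]
  8 = 1·5 + 3   → row F = row D − 1·row E = (3, −3, 11)   [check: −3·76 + 11·21 = 3]
  5 = 1·3 + 2   → row G = row E − 1·row F = (2, 5, −18)   [check: 5·76 − 18·21 = 2]
  3 = 1·2 + 1   → row H = row F − 1·row G = (1, −8, 29)   [check: −8·76 + 29·21 = 1]
  2 = 2·1 + 0   → remainder 0, stop. gcd = 1 (last nonzero row H).
The gcd is 1, so 21 is invertible mod 76. The last nonzero row gives −8·76 + 29·21 = 1, so t = 29. So 21^(−1) ≡ 29 (mod 76). Verify: 21 · 29 = 609 ≡ 1 (mod 76). ✓

Final answer: 21^(−1) ≡ 29 (mod 76)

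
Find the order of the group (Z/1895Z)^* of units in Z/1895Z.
|(Z/1895Z)^*| = 1512

(Z/1895Z)^* consists of the classes a with gcd(a, 1895) = 1, so its order is φ(1895). φ is multiplicative, with φ(p^e) = p^e − p^(e−1). Factorise 1895 = 5 · 379. Then
  φ(1895) = (5 − 1) · (379 − 1) = 4 · 378 = 1512.
Thus |(Z/1895Z)^*| = 1512.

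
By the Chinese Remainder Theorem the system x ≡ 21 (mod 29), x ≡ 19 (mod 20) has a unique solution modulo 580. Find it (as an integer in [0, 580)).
The moduli 29, 20 are pairwise coprime, so by the CRT there is a unique solution mod 29·20 = 580.
Solve by successive substitution. Start with x ≡ 21 (mod 29).
  Combine with x ≡ 19 (mod 20): write x = 21 + 29·t and require 21 + 29·t ≡ 19 (mod 20), i.e. 29·t ≡ 19 − 21 ≡ 18 (mod 20). Since 29^(−1) ≡ 9 (mod 20) (29 ≡ 9 (mod 20)), t ≡ 9·18 ≡ 2 (mod 20). So x ≡ 21 + 29·2 = 79 (mod 580).
Unique solution in [0, 580): x = 79.

Final answer: x ≡ 79 (mod 580); the representative in [0, 580) is 79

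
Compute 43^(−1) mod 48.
43^(−1) ≡ 19 (mod 48)

Apply the extended Euclidean algorithm to (48, 43), tracking rows (r, s, t) with s·48 + t·43 = r. Each division r_prev = q·r_cur + r_new produces the new row as (previous row) − q·(current row):
  row A: (48, 1, 0)   [1·48 + 0·43 = 48]
  row B: (43, 0, 1)   [0·48 + 1·43 = 43]
  48 = 1·43 + 5   → row C = row A − 1·row B = (5, 1, −1)   [check: 1·48 − 1·43 = 5]
  43 = 8·5 + 3   → row D = row B − 8·row C = (3, −8, 9)   [check: −8·48 + 9·43 = 3]
  5 = 1·3 + 2   → row E = row C − 1·row D = (2, 9, −10)   [check: 9·48 − 10·43 = 2]
  3 = 1·2 + 1   → row F = row D − 1·row E = (1, −17, 19)   [check: −17·48 + 19·43 = 1]
  2 = 2·1 + 0   → remainder 0, stop. gcd = 1 (last nonzero row F).
The gcd is 1, so 43 is invertible mod 48. The last nonzero row gives −17·48 + 19·43 = 1, so t = 19. So 43^(−1) ≡ 19 (mod 48). Verify: 43 · 19 = 817 ≡ 1 (mod 48). ✓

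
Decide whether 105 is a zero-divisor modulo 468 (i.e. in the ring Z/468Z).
gcd(105, 468) = 3 > 1, so 105 is not a unit in Z/468Z. In Z/nZ every nonzero non-unit is a zero-divisor: explicitly, take b = 468/gcd = 156 ≠ 0 (mod 468); then 105·156 = 16380 = 35·468, i.e. 105·156 ≡ 0 (mod 468). So 105 is a zero-divisor.

Final answer: YES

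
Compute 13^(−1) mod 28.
Apply the extended Euclidean algorithm to (28, 13), tracking rows (r, s, t) with s·28 + t·13 = r. Each division r_prev = q·r_cur + r_new produces the new row as (previous row) − q·(current row):
  row A: (28, 1, 0)   [1·28 + 0·13 = 28]
  row B: (13, 0, 1)   [0·28 + 1·13 = 13]
  28 = 2·13 + 2   → row C = row A − 2·row B = (2, 1, −2)   [check: 1·28 − 2·13 = 2]
  13 = 6·2 + 1   → row D = row B − 6·row C = (1, −6, 13)   [check: −6·28 + 13·13 = 1]
  2 = 2·1 + 0   → remainder 0, stop. gcd = 1 (last nonzero row D).
The gcd is 1, so 13 is invertible mod 28. The last nonzero row gives −6·28 + 13·13 = 1, so t = 13. So 13^(−1) ≡ 13 (mod 28). Verify: 13 · 13 = 169 ≡ 1 (mod 28). ✓

Final answer: 13^(−1) ≡ 13 (mod 28)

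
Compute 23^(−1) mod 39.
23^(−1) ≡ 17 (mod 39)

Apply the extended Euclidean algorithm to (39, 23), tracking rows (r, s, t) with s·39 + t·23 = r. Each division r_prev = q·r_cur + r_new produces the new row as (previous row) − q·(current row):
  row A: (39, 1, 0)   [1·39 + 0·23 = 39]
  row B: (23, 0, 1)   [0·39 + 1·23 = 23]
  39 = 1·23 + 16   → row C = row A − 1·row B = (16, 1, −1)   [check: 1·39 − 1·23 = 16]
  23 = 1·16 + 7   → row D = row B − 1·row C = (7, −1, 2)   [check: −1·39 + 2·23 = 7]
  16 = 2·7 + 2   → row E = row C − 2·row D = (2, 3, −5)   [check: 3·39 − 5·23 = 2]
  7 = 3·2 + 1   → row F = row D − 3·row E = (1, −10, 17)   [check: −10·39 + 17·23 = 1]
  2 = 2·1 + 0   → remainder 0, stop. gcd = 1 (last nonzero row F).
The gcd is 1, so 23 is invertible mod 39. The last nonzero row gives −10·39 + 17·23 = 1, so t = 17. So 23^(−1) ≡ 17 (mod 39). Verify: 23 · 17 = 391 ≡ 1 (mod 39). ✓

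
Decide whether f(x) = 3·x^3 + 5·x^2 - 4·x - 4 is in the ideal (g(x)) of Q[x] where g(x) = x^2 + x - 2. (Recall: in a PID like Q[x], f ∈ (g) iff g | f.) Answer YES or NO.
In Q[x] the ideal (g) consists of all multiples of g, so f ∈ (g) iff g | f, i.e. iff the remainder of f on division by g is 0. Divide f by g (g is monic, so eliminate the leading term of the running remainder at each step):
  leading term 3·x^3: subtract (3·x)·g(x) = 3·x^3 + 3·x^2 - 6·x, leaving 2·x^2 + 2·x - 4
  leading term 2·x^2: subtract (2)·g(x) = 2·x^2 + 2·x - 4, leaving 0
The remainder is 0, so f(x) = g(x) · h(x) with h(x) = 3·x + 2. Hence g | f, i.e. f ∈ (g).

Final answer: YES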